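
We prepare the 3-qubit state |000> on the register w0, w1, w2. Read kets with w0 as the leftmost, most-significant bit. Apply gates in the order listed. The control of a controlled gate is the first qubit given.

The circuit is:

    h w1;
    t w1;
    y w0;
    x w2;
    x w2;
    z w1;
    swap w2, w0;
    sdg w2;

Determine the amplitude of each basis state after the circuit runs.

After the circuit, the state carries amplitude sqrt(2)/2 on |001>, -sqrt(2)*exp(I*pi/4)/2 on |011>, and 0 on every other basis state.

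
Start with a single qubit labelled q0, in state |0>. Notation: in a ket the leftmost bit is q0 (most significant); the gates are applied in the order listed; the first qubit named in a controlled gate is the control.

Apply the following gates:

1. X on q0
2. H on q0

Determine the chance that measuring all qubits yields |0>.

The probability of measuring |0> is 1/2.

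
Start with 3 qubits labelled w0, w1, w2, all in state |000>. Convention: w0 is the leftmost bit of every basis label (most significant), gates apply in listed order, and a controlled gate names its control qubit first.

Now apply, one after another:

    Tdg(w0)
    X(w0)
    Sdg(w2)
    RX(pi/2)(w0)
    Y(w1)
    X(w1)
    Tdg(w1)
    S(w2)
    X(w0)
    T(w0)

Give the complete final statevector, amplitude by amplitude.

The resulting statevector has amplitude sqrt(2)*I/2 on |000>, sqrt(2)*exp(I*pi/4)/2 on |100>, and 0 on every other basis state.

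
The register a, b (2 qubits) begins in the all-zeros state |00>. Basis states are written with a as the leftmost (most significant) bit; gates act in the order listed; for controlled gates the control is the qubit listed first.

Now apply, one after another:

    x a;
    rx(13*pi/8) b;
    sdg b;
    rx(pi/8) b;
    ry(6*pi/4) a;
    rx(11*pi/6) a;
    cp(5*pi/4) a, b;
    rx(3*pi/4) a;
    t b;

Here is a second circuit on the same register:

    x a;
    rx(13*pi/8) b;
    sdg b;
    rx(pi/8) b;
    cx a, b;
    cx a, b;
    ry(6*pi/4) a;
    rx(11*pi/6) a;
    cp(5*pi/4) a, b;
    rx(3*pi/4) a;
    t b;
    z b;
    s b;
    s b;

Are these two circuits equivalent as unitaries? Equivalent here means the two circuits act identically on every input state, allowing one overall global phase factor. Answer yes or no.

Yes, they are equivalent — the unitaries differ by at most a global phase.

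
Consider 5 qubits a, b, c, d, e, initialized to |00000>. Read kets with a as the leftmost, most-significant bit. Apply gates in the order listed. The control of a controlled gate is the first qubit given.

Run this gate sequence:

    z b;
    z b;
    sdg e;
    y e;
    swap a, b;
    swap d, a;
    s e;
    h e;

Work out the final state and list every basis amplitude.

The final amplitudes are -sqrt(2)/2 on |00000>, sqrt(2)/2 on |00001>, and 0 on every other basis state.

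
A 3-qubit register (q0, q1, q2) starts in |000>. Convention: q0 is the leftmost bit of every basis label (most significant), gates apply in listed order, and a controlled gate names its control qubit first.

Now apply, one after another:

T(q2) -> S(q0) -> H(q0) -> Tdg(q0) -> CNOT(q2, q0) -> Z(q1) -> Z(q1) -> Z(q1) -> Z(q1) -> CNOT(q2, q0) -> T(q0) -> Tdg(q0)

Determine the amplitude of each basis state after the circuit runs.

After the circuit, the state carries amplitude sqrt(2)/2 on |000>, -sqrt(2)*exp(3*I*pi/4)/2 on |100>, and 0 on every other basis state.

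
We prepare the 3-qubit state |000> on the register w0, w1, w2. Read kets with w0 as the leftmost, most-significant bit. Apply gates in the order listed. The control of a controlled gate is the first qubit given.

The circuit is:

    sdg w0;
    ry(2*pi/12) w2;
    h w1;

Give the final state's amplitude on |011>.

The amplitude on |011> is -1/4 + sqrt(3)/4.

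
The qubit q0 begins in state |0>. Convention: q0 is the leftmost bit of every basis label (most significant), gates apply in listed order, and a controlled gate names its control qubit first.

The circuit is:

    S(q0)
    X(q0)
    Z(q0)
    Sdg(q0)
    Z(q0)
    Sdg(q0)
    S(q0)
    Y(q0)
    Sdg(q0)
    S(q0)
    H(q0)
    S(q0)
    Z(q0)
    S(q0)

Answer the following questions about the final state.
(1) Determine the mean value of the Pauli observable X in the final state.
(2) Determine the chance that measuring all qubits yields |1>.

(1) The observable X averages to 1.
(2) Outcome |1> occurs with probability 1/2.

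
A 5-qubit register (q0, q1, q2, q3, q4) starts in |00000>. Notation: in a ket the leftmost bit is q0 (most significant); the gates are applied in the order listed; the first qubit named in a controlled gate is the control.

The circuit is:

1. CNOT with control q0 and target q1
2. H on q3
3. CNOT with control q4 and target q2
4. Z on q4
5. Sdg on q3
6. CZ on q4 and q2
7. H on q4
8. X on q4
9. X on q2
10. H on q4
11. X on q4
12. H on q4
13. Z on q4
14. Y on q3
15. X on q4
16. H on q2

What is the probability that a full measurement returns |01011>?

A full measurement returns |01011> with probability 0. Key observation: the block from step 10 through step 13 cancels to the identity and can be dropped.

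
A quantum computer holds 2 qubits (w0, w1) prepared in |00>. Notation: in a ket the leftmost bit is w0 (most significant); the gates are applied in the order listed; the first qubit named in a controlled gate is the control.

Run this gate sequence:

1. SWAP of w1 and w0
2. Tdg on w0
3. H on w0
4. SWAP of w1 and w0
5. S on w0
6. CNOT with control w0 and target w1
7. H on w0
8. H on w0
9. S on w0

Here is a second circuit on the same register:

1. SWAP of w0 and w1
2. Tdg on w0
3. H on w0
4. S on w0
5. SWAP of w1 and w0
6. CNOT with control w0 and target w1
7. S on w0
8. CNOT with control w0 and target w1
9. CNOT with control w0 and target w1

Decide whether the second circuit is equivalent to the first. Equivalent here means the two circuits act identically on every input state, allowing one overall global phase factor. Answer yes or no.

No: there is an input state on which the two circuits produce genuinely different outputs (not merely differing by a phase).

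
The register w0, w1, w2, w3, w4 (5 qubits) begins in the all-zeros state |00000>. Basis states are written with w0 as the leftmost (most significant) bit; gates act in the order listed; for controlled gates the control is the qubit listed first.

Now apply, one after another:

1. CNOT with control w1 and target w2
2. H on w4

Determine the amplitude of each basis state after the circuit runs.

The resulting statevector has amplitude sqrt(2)/2 on |00000>, sqrt(2)/2 on |00001>, and 0 on every other basis state.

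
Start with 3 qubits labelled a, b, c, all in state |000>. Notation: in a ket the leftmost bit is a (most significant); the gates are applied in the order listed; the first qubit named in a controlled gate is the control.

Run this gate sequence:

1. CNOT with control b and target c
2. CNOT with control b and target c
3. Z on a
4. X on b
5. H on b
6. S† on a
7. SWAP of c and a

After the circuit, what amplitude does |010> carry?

The amplitude on |010> is -sqrt(2)/2. Key observation: gates 1-2 undo each other exactly, leaving only the rest of the circuit to track.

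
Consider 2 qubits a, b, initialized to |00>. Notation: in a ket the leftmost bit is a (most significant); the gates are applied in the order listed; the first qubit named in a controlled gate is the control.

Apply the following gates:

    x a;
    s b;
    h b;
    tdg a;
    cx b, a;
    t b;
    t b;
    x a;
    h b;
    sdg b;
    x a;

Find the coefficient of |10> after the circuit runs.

|10> carries amplitude -exp(3*I*pi/4)/2 in the final state.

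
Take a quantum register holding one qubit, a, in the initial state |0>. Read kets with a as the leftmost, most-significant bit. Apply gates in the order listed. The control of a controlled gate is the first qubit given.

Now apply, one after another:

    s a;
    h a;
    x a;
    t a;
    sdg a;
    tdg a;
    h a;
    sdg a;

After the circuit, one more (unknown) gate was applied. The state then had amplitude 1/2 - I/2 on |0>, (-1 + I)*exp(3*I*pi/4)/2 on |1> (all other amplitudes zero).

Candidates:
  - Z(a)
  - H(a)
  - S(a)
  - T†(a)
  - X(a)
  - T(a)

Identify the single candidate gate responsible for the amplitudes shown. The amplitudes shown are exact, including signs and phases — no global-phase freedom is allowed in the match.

The applied gate was T†(a).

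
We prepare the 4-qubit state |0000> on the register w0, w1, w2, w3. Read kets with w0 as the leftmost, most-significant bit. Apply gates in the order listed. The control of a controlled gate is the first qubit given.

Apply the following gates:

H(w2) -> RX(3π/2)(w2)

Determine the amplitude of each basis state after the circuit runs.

The resulting statevector has amplitude -1/2 - I/2 on |0000>, -1/2 - I/2 on |0010>, and 0 on every other basis state.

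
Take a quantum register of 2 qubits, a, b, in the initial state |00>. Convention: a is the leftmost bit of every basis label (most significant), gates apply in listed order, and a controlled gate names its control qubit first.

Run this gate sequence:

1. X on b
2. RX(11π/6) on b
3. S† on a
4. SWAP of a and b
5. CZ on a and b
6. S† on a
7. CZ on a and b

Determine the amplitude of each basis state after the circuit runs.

After the circuit, the state carries amplitude I*(-sqrt(6) + sqrt(2))/4 on |00>, 0 on |01>, I*(sqrt(2) + sqrt(6))/4 on |10>, 0 on |11>.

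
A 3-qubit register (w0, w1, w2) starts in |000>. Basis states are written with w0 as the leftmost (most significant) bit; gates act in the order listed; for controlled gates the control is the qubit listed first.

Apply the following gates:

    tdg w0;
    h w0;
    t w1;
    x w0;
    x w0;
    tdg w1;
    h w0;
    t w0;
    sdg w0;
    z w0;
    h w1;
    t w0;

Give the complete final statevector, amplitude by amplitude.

After the circuit, the state carries amplitude sqrt(2)/2 on |000>, sqrt(2)/2 on |010>, and 0 on every other basis state. Key observation: the block from step 1 through step 8 cancels to the identity and can be dropped.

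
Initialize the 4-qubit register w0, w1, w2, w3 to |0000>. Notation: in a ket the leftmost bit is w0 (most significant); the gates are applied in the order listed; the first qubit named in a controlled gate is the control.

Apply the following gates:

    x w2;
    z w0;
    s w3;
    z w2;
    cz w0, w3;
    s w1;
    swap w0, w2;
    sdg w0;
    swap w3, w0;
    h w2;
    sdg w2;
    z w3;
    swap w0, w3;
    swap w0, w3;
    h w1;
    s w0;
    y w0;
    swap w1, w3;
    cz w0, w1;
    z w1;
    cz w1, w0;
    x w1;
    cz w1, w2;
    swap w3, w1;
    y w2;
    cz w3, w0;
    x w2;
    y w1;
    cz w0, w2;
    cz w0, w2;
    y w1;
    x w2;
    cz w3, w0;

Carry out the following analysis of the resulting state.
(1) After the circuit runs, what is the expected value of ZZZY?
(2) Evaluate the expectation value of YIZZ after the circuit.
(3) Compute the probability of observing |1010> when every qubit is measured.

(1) In the final state, ZZZY has expectation 0. Key observation: the block from step 26 through step 33 cancels to the identity and can be dropped.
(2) In the final state, YIZZ has expectation 0.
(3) A full measurement returns |1010> with probability 1/4.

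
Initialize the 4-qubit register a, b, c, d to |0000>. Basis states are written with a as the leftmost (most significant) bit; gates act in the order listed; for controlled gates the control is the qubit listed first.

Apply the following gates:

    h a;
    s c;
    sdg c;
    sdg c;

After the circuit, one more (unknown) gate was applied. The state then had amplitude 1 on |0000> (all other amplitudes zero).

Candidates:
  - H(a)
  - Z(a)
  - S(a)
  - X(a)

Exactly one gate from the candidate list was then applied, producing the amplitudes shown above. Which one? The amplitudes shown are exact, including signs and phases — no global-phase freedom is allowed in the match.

The unique candidate consistent with the amplitudes is H(a). Key observation: the block from step 2 through step 3 cancels to the identity and can be dropped.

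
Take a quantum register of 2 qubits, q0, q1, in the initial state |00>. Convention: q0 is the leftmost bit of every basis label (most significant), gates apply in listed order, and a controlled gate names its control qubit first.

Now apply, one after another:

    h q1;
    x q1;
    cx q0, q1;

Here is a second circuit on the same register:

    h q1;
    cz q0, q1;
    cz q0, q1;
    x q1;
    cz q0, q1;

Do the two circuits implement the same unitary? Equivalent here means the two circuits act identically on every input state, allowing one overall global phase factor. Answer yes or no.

No: there is an input state on which the two circuits produce genuinely different outputs (not merely differing by a phase).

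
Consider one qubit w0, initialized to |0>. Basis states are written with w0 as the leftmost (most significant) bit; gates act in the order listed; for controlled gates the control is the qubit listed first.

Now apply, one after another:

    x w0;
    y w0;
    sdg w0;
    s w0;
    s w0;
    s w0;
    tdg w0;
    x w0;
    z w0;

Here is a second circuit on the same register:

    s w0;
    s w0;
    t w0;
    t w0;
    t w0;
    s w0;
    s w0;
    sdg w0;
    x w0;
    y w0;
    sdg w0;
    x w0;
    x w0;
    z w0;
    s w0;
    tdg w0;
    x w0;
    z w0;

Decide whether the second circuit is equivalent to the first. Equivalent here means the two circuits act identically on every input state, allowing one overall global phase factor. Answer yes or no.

No — the two circuits implement different unitaries, even allowing a global phase.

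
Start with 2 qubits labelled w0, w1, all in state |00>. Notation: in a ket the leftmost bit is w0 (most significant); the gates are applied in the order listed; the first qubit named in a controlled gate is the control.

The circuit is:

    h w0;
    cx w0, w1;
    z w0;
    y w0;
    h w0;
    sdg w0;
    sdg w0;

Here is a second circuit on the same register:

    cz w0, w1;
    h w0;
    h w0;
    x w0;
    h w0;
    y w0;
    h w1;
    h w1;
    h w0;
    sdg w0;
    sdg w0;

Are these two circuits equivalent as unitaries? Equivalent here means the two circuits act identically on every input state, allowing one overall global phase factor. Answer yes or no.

No: there is an input state on which the two circuits produce genuinely different outputs (not merely differing by a phase).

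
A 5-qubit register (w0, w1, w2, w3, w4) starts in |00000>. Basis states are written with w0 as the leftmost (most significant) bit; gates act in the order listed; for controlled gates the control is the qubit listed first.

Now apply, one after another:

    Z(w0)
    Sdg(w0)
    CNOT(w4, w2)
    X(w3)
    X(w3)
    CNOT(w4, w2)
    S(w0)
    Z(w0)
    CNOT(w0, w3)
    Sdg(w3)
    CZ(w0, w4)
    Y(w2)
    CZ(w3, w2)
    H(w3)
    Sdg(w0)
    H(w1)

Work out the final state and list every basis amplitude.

The final amplitudes are I/2 on |00100>, I/2 on |00110>, I/2 on |01100>, I/2 on |01110>, and 0 on every other basis state. Key observation: gates 1-8 undo each other exactly, leaving only the rest of the circuit to track.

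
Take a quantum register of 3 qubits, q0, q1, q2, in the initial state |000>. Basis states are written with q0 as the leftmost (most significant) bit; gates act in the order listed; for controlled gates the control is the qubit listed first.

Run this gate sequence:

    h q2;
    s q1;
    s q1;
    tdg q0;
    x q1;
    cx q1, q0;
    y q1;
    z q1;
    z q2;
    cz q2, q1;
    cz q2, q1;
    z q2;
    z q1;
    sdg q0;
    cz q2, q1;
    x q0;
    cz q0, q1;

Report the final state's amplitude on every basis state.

The final amplitudes are -sqrt(2)/2 on |000>, -sqrt(2)/2 on |001>, and 0 on every other basis state.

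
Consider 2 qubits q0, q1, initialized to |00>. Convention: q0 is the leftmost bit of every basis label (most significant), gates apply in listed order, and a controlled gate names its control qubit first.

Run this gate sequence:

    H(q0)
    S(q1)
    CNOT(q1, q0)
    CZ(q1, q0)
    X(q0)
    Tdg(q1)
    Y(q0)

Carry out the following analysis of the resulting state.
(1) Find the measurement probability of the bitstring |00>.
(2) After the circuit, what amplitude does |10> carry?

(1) Outcome |00> occurs with probability 1/2.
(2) |10> carries amplitude sqrt(2)*I/2 in the final state.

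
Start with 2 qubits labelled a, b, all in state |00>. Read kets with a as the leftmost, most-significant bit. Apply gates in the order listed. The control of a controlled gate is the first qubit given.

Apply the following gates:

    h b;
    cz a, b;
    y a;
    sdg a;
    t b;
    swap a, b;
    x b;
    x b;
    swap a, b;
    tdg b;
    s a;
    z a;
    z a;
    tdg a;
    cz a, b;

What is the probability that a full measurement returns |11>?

A full measurement returns |11> with probability 1/2.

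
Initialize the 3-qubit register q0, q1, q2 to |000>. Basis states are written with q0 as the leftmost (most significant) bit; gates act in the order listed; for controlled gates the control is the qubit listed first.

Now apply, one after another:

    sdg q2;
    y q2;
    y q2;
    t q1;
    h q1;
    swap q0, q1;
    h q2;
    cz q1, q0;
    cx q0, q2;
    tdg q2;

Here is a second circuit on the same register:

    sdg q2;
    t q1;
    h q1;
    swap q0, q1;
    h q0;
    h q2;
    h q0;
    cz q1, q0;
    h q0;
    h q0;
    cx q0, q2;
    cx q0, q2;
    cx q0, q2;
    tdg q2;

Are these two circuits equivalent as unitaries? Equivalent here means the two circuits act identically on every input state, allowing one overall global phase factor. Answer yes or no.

Yes: on every input state the two circuits agree up to one overall phase factor.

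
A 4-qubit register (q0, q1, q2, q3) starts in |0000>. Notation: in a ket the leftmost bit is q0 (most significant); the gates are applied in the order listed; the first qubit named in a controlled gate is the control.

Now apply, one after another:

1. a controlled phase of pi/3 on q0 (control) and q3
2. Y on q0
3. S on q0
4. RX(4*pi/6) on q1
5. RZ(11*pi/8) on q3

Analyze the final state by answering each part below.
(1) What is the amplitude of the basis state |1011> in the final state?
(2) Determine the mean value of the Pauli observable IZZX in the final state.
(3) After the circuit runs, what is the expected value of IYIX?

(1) The amplitude on |1011> is 0.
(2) The expectation value of IZZX is 0.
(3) In the final state, IYIX has expectation 0.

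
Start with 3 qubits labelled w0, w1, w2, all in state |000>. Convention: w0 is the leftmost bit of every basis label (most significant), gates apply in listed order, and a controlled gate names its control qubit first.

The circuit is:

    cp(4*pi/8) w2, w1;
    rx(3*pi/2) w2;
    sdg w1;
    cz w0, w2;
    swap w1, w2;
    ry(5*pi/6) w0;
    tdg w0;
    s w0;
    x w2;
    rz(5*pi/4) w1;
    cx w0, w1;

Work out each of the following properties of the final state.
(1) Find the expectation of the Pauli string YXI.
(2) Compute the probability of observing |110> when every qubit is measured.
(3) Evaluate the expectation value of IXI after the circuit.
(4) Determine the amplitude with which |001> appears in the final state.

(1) The expectation value of YXI is sqrt(2)/4.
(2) Outcome |110> occurs with probability 0.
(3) The observable IXI averages to sqrt(2)/2.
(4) The final state's coefficient on |001> equals (-1 + sqrt(3))*exp(3*I*pi/8)/4.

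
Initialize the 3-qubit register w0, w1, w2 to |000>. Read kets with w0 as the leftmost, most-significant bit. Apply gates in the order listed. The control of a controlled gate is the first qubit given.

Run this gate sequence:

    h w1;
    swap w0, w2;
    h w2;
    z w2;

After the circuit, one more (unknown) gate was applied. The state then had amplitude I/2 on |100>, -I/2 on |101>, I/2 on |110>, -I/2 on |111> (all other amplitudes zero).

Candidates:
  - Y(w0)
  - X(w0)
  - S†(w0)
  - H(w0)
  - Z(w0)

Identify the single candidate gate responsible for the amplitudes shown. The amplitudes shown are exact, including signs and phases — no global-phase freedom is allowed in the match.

The applied gate was Y(w0).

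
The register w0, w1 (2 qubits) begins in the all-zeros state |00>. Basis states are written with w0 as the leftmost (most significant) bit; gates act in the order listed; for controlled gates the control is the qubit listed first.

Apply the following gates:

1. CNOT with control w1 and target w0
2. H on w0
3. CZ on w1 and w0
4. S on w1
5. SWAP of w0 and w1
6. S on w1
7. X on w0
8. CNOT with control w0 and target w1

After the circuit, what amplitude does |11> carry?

The amplitude on |11> is sqrt(2)/2.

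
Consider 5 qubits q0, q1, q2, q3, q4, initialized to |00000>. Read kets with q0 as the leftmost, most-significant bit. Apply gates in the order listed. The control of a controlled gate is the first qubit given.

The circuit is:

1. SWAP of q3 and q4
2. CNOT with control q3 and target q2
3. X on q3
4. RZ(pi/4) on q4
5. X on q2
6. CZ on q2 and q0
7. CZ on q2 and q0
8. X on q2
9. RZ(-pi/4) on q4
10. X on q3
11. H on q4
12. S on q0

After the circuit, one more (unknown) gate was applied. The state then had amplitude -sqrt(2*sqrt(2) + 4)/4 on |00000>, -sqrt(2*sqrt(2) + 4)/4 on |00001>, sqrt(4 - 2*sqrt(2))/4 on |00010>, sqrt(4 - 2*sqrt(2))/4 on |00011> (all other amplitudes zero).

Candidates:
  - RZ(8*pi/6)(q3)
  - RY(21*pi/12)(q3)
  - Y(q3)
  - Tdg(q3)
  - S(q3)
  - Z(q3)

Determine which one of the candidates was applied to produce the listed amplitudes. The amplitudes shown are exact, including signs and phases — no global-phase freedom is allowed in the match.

It was RY(21*pi/12)(q3) that produced the state shown. Key observation: steps 3-10 multiply out to the identity, so the circuit reduces to the remaining gates.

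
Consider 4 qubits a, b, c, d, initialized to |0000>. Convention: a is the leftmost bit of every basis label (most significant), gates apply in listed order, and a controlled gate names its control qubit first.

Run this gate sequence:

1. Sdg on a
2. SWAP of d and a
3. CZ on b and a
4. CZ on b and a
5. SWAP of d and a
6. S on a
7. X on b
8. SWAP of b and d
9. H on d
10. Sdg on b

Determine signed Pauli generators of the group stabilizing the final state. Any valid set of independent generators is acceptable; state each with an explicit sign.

One valid set of independent stabilizer generators is -IIIX, +ZIII, +IZII, +IIZI (any independent generating set of the same group is equally correct).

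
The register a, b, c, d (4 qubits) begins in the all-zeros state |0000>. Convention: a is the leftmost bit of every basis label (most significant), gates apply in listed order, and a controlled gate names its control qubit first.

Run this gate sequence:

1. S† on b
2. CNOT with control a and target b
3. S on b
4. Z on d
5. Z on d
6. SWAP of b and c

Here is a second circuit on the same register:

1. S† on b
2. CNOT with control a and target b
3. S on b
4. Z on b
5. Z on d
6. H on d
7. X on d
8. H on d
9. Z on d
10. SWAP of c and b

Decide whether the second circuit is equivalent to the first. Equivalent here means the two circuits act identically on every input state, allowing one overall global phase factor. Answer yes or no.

No, they are not equivalent — no single phase factor reconciles the two unitaries.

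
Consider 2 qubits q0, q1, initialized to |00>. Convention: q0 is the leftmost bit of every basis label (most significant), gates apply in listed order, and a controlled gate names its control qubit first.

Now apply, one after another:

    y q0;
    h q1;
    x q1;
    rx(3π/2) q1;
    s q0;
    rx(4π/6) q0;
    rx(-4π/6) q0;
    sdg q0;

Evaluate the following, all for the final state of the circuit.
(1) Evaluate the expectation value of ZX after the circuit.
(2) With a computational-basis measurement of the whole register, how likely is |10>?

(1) In the final state, ZX has expectation -1. Key observation: gates 5-8 undo each other exactly, leaving only the rest of the circuit to track.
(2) A full measurement returns |10> with probability 1/2.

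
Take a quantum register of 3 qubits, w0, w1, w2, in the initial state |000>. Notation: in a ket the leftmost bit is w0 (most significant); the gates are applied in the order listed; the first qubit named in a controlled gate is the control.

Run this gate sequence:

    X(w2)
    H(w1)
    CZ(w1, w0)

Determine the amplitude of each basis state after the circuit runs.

The final amplitudes are sqrt(2)/2 on |001>, sqrt(2)/2 on |011>, and 0 on every other basis state.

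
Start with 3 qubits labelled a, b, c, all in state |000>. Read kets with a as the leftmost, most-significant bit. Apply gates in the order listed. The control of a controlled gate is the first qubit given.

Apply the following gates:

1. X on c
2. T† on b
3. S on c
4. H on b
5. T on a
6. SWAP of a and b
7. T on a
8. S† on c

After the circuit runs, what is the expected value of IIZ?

The observable IIZ averages to -1.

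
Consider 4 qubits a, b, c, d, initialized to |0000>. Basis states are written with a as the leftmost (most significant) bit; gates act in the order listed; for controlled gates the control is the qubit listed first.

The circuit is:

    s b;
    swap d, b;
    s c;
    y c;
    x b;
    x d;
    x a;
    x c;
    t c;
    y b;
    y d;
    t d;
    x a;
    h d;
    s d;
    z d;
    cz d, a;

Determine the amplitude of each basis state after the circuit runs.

After the circuit, the state carries amplitude -sqrt(2)*I/2 on |0000>, -sqrt(2)/2 on |0001>, and 0 on every other basis state.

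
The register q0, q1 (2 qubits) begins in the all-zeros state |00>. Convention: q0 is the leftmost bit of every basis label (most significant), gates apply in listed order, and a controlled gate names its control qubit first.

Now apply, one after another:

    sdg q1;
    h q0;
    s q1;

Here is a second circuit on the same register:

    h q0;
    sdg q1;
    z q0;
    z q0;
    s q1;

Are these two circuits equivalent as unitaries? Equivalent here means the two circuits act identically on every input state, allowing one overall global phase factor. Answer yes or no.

Yes, they are equivalent — the unitaries differ by at most a global phase.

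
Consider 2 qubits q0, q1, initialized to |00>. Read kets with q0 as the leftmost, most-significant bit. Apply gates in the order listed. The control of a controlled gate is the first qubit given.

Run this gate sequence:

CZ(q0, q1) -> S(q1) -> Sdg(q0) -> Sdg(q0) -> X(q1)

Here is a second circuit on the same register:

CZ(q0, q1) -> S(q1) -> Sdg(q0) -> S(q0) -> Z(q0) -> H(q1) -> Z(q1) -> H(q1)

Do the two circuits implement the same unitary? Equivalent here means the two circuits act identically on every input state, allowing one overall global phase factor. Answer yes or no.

Yes — the two circuits implement the same unitary up to a global phase.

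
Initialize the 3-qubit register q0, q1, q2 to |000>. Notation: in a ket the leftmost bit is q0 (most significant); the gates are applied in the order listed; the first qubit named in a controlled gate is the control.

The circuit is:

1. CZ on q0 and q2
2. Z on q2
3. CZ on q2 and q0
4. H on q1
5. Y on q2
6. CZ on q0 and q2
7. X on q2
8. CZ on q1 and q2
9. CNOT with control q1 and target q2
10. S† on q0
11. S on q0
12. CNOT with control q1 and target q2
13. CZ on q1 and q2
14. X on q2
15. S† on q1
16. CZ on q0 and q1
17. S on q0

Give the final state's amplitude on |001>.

|001> carries amplitude sqrt(2)*I/2 in the final state.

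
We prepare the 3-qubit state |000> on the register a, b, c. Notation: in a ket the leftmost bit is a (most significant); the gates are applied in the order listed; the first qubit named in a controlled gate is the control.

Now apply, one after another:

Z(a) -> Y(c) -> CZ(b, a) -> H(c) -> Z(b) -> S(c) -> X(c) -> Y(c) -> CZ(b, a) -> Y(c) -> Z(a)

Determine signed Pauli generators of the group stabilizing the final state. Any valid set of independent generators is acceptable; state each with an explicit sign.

The stabilizer group can be generated by +IIY, +ZII, +IZI, among other valid generating sets.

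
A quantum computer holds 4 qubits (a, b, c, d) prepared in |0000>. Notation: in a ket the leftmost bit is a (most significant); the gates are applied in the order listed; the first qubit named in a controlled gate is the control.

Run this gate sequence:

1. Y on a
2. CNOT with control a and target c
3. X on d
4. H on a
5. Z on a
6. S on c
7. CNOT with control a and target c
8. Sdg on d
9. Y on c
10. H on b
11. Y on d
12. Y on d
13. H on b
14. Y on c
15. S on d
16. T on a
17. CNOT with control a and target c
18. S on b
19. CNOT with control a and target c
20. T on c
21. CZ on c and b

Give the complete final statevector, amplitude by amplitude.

After the circuit, the state carries amplitude -sqrt(2)*exp(I*pi/4)/2 on |0011>, -sqrt(2)*exp(I*pi/4)/2 on |1001>, and 0 on every other basis state. Key observation: steps 8-15 multiply out to the identity, so the circuit reduces to the remaining gates.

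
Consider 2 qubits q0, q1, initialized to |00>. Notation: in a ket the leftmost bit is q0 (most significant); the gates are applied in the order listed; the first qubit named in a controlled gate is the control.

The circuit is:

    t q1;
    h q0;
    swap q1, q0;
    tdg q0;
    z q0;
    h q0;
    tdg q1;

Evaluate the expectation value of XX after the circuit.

In the final state, XX has expectation sqrt(2)/2.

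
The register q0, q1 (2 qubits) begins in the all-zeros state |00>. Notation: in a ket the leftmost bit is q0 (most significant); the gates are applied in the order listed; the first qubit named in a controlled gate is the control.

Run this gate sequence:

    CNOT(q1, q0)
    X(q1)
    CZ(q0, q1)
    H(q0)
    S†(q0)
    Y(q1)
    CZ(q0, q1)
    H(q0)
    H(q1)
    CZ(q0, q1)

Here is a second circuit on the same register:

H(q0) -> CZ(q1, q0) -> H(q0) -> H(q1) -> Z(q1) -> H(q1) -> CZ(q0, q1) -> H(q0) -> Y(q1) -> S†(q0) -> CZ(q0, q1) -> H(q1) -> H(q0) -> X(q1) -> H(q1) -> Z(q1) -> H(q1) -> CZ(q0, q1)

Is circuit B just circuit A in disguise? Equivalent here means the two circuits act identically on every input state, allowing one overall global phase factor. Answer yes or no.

Yes: on every input state the two circuits agree up to one overall phase factor.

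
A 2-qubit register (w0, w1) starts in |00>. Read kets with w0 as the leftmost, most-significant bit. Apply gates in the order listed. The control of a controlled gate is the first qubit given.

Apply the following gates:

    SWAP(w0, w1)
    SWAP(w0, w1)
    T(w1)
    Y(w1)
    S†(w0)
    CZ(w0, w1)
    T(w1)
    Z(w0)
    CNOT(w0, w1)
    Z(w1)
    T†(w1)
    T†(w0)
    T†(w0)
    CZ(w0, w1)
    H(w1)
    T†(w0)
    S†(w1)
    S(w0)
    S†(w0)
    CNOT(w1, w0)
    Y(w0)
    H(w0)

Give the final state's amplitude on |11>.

The amplitude on |11> is -I/2. Key observation: the block from step 1 through step 2 cancels to the identity and can be dropped.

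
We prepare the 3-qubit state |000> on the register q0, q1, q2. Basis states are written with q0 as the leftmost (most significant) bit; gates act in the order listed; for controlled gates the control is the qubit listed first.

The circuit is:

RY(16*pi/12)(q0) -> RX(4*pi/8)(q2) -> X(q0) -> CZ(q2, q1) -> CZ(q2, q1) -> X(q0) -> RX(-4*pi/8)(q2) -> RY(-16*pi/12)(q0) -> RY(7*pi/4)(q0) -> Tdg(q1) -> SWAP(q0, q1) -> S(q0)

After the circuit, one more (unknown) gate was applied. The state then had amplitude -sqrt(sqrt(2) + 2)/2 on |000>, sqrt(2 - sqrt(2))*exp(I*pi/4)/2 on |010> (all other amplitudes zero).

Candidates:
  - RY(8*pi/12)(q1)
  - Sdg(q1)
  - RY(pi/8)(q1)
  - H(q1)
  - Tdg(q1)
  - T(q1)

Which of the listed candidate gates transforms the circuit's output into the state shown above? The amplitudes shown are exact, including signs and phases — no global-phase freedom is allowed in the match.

The applied gate was T(q1). Key observation: steps 1-8 multiply out to the identity, so the circuit reduces to the remaining gates.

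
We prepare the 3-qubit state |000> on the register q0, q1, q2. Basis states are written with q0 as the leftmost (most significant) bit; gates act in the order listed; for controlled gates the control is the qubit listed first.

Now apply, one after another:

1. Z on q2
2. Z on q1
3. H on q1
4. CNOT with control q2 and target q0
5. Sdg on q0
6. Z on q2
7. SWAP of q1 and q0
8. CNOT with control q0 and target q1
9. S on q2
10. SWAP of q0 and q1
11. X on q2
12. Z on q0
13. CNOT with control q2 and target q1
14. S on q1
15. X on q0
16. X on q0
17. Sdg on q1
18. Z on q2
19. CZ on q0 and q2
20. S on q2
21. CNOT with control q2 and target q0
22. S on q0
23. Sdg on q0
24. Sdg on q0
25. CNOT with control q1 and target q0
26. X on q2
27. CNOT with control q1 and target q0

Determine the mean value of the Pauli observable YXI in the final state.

In the final state, YXI has expectation -1.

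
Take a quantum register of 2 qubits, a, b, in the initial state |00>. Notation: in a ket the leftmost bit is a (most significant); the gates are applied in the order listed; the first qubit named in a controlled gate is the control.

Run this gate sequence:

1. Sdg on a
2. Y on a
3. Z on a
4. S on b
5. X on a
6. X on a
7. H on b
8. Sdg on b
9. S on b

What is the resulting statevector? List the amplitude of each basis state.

After the circuit, the state carries amplitude 0 on |00>, 0 on |01>, -sqrt(2)*I/2 on |10>, -sqrt(2)*I/2 on |11>. Key observation: steps 5-6 multiply out to the identity, so the circuit reduces to the remaining gates.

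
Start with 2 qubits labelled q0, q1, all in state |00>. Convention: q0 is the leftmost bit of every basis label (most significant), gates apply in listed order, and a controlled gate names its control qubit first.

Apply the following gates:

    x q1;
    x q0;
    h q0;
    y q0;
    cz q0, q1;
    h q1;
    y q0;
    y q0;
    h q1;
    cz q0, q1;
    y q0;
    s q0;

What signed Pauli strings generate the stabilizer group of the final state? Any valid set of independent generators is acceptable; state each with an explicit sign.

The stabilizer group can be generated by -YI, -IZ, among other valid generating sets. Key observation: the block from step 4 through step 11 cancels to the identity and can be dropped.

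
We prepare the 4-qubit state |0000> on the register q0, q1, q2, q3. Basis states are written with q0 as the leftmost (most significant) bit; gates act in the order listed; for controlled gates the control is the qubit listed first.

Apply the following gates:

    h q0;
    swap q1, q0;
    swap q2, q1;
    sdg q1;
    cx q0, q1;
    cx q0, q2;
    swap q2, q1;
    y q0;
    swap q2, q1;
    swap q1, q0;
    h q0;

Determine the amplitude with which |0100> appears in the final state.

The final state's coefficient on |0100> equals I/2.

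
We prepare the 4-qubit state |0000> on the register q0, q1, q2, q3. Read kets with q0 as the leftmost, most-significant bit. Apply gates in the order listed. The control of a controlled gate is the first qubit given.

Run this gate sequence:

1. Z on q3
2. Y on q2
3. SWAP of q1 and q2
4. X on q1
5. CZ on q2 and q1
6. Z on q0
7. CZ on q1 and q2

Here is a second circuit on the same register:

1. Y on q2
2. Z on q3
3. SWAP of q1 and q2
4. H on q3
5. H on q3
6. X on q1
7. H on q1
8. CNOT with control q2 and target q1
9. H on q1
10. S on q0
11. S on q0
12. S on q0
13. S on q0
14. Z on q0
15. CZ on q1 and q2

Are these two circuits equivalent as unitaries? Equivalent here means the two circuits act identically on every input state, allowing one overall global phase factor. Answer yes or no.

Yes: on every input state the two circuits agree up to one overall phase factor.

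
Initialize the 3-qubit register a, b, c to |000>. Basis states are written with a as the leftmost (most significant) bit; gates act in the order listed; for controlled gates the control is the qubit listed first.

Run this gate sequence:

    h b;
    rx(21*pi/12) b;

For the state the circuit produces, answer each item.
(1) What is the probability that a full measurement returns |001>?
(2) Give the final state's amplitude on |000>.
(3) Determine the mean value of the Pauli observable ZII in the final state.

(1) Outcome |001> occurs with probability 0.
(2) The final state's coefficient on |000> equals -sqrt(2)*sqrt(sqrt(2) + 2)/4 - sqrt(2)*I*sqrt(2 - sqrt(2))/4.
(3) In the final state, ZII has expectation 1.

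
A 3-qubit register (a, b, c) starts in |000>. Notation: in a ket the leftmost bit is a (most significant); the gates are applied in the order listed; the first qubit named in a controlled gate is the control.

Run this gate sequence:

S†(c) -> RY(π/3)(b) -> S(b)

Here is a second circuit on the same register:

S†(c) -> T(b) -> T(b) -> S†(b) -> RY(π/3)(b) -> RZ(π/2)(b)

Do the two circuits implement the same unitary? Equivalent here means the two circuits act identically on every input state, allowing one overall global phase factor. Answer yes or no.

Yes — the two circuits implement the same unitary up to a global phase.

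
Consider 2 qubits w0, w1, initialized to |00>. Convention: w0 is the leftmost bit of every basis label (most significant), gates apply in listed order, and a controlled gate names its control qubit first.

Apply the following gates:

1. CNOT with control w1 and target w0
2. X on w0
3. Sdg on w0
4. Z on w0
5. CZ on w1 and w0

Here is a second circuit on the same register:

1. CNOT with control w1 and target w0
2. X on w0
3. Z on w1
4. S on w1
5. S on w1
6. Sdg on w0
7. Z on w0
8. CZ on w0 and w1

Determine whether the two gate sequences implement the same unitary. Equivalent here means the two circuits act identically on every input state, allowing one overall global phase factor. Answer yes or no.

Yes, they are equivalent — the unitaries differ by at most a global phase.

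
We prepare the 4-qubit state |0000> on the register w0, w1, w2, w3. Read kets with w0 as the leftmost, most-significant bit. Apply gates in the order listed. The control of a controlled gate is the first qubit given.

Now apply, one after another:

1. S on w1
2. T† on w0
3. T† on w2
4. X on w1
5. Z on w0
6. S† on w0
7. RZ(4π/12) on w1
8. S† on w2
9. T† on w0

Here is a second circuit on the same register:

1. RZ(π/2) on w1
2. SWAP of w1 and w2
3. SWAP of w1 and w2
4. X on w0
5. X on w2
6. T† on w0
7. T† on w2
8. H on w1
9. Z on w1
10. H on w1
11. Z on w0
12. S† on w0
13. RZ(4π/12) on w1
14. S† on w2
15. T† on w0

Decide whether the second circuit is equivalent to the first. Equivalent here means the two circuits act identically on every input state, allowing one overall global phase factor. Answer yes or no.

No, they are not equivalent — no single phase factor reconciles the two unitaries.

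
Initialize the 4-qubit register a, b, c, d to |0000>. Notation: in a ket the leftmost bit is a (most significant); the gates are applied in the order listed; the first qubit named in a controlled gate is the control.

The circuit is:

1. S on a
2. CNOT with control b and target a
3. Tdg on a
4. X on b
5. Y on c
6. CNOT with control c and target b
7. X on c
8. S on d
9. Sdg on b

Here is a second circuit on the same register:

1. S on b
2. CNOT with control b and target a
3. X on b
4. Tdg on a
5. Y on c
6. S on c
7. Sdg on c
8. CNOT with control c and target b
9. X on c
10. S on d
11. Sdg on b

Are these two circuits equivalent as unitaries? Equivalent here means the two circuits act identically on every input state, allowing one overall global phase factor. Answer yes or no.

No — the two circuits implement different unitaries, even allowing a global phase.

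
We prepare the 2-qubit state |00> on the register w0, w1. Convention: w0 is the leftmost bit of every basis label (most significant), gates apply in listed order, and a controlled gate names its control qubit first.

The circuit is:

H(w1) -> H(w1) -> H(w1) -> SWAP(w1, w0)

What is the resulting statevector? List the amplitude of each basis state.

The resulting statevector has amplitude sqrt(2)/2 on |00>, 0 on |01>, sqrt(2)/2 on |10>, 0 on |11>. Key observation: the block from step 1 through step 2 cancels to the identity and can be dropped.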